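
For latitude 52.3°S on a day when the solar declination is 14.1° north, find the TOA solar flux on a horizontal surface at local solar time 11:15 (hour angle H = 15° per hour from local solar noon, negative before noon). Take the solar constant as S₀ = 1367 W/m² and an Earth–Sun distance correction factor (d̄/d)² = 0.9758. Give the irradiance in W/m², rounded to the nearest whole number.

Hour angle H = 15° × (11.25 − 12) = -11.25°.
cos θ_z = sin φ sin δ + cos φ cos δ cos H = (-0.7912)(0.2436) + (0.6115)(0.9699)(0.9808) = 0.3890.
Top-of-atmosphere irradiance = S₀ (d̄/d)² cos θ_z = 1367 × 0.9758 × 0.3890 = 518.89 W/m².

519 W/m²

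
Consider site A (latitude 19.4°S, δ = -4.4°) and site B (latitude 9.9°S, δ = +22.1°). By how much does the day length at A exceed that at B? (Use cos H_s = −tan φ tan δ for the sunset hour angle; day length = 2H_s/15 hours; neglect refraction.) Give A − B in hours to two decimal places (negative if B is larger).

A: H_s = arccos(−tan -19.4° · tan -4.4°) = 91.55°, so 2H_s/15 = 12.2067 h.
B: H_s = arccos(−tan -9.9° · tan 22.1°) = 85.94°, so 2H_s/15 = 11.4587 h.
A − B = 12.2067 − 11.4587 = 0.7480 h.

+0.75 h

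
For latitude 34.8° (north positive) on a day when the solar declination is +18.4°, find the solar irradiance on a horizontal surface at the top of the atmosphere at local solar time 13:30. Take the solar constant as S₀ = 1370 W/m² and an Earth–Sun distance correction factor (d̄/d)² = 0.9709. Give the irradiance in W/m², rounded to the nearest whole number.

1197 W/m²

Hour angle H = 15° × (13.5 − 12) = 22.50°.
With φ = 34.8°, δ = 18.4°, H = 22.50°: sin φ sin δ = 0.1801, cos φ cos δ cos H = 0.7199, so cos θ_z = 0.9000.
Top-of-atmosphere irradiance = S₀ (d̄/d)² cos θ_z = 1370 × 0.9709 × 0.9000 = 1197.12 W/m².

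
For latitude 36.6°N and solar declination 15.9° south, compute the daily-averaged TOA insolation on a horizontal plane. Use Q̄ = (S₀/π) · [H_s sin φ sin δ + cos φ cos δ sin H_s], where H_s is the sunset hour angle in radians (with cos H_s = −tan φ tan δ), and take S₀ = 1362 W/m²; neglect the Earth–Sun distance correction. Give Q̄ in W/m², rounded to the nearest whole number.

cos H_s = −tan(36.6°) · tan(-15.9°) = 0.2116, so H_s = arccos(0.2116) = 77.78°. In radians, H_s = 1.3575.
H_s sin φ sin δ = 1.3575 × 0.5962 × -0.2740 = -0.2218.
cos φ cos δ sin H_s = 0.8028 × 0.9617 × 0.9773 = 0.7545.
Q̄ = (1362/π) × (-0.2218 + 0.7545) = 433.54 × 0.5327 = 230.95 W/m².

231 W/m²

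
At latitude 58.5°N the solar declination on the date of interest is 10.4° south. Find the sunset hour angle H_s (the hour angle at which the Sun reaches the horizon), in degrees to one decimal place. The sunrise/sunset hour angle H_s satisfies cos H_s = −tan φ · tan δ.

72.6°

The sunset hour angle satisfies cos H_s = −tan φ tan δ = 0.2995, giving H_s = 72.57°.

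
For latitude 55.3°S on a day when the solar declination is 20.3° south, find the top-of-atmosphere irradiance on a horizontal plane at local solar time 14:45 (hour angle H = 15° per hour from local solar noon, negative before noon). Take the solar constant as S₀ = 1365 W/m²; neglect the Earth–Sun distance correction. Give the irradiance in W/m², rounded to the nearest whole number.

937 W/m²

Hour angle H = 15° × (14.75 − 12) = 41.25°.
cos θ_z = sin(-55.3°) sin(-20.3°) + cos(-55.3°) cos(-20.3°) cos(41.25°) = 0.2852 + 0.4014 = 0.6866.
Top-of-atmosphere irradiance = S₀ cos θ_z = 1365 × 0.6866 = 937.21 W/m².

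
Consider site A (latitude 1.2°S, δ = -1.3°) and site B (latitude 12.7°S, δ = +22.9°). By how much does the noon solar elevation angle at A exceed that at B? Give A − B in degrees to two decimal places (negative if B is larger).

A: 90° − |-1.2 − (-1.3)| = 89.90°.
B: 90° − |-12.7 − (22.9)| = 54.40°.
A − B = 89.90 − 54.40 = 35.50°.

+35.50°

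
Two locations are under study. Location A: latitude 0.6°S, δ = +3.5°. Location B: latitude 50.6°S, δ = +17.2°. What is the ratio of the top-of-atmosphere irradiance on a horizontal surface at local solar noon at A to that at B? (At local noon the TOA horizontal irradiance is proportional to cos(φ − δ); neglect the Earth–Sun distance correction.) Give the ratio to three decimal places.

A: cos θ_z = cos(-0.6° − (3.5°)) = 0.9974.
B: cos θ_z = cos(-50.6° − (17.2°)) = 0.3778.
Ratio A/B = 0.9974 / 0.3778 = 2.6400.

2.640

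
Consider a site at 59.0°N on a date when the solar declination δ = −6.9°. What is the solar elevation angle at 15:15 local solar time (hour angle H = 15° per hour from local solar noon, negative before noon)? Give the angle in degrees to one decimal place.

13.5°

Hour angle H = 15° × (15.25 − 12) = 48.75°.
cos θ_z = sin φ sin δ + cos φ cos δ cos H = (0.8572)(-0.1201) + (0.5150)(0.9928)(0.6593) = 0.2341.
θ_z = arccos(0.2341) = 76.46°, so the elevation is 90° − 76.46° = 13.54°.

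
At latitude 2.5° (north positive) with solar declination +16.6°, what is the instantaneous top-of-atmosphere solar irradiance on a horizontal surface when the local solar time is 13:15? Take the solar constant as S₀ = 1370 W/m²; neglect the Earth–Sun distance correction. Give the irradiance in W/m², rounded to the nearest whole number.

Hour angle H = 15° × (13.25 − 12) = 18.75°.
cos θ_z = sin(2.5°) sin(16.6°) + cos(2.5°) cos(16.6°) cos(18.75°) = 0.0125 + 0.9066 = 0.9191.
Top-of-atmosphere irradiance = S₀ cos θ_z = 1370 × 0.9191 = 1259.17 W/m².

1259 W/m²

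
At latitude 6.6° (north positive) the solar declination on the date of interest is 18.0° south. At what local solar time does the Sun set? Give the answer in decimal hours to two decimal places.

−tan φ tan δ = −(0.1157)(-0.3249) = 0.0376; H_s = arccos(0.0376) = 87.85°.
Sunset is at 12 + H_s/15 = 12 + 5.857 = 17.857 h local solar time.

17.86 h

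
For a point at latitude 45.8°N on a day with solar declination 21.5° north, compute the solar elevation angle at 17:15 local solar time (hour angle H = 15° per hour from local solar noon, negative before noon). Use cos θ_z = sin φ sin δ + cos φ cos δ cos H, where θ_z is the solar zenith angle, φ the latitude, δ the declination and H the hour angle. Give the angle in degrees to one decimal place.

Hour angle H = 15° × (17.25 − 12) = 78.75°.
cos θ_z = sin φ sin δ + cos φ cos δ cos H = (0.7169)(0.3665) + (0.6972)(0.9304)(0.1951) = 0.3893.
θ_z = arccos(0.3893) = 67.09°, so the elevation is 90° − 67.09° = 22.91°.

22.9°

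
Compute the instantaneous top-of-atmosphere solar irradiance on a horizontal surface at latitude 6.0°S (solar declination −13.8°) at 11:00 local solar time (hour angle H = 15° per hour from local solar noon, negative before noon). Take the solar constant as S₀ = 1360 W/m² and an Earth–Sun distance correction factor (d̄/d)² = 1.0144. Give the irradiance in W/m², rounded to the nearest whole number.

1321 W/m²

Hour angle H = 15° × (11 − 12) = -15.00°.
cos θ_z = sin(-6.0°) sin(-13.8°) + cos(-6.0°) cos(-13.8°) cos(-15.00°) = 0.0249 + 0.9329 = 0.9578.
Top-of-atmosphere irradiance = S₀ (d̄/d)² cos θ_z = 1360 × 1.0144 × 0.9578 = 1321.37 W/m².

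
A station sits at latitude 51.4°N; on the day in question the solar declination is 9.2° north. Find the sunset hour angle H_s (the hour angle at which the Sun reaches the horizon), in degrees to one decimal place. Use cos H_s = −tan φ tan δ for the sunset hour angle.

cos H_s = −tan(51.4°) · tan(9.2°) = -0.2029, so H_s = arccos(-0.2029) = 101.71°.

101.7°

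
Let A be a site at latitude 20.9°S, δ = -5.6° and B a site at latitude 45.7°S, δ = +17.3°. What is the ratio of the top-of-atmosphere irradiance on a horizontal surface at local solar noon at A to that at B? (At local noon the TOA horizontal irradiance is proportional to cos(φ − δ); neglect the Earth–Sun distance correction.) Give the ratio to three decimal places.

2.125

A: cos θ_z = cos(-20.9° − (-5.6°)) = 0.9646.
B: cos θ_z = cos(-45.7° − (17.3°)) = 0.4540.
Ratio A/B = 0.9646 / 0.4540 = 2.1247.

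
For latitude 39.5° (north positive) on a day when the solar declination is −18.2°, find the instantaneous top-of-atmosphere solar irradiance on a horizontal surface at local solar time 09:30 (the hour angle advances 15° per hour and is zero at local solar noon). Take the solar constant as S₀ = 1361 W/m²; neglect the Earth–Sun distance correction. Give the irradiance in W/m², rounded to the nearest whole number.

Hour angle H = 15° × (9.5 − 12) = -37.50°.
cos θ_z = sin(39.5°) sin(-18.2°) + cos(39.5°) cos(-18.2°) cos(-37.50°) = -0.1987 + 0.5815 = 0.3828.
Top-of-atmosphere irradiance = S₀ cos θ_z = 1361 × 0.3828 = 520.99 W/m².

521 W/m²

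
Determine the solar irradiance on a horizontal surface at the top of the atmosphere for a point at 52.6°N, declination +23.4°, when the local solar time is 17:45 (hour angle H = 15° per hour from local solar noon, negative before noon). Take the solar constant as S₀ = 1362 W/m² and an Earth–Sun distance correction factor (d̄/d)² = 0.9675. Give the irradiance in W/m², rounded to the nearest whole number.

464 W/m²

Hour angle H = 15° × (17.75 − 12) = 86.25°.
With φ = 52.6°, δ = 23.4°, H = 86.25°: sin φ sin δ = 0.3155, cos φ cos δ cos H = 0.0365, so cos θ_z = 0.3520.
Top-of-atmosphere irradiance = S₀ (d̄/d)² cos θ_z = 1362 × 0.9675 × 0.3520 = 463.84 W/m².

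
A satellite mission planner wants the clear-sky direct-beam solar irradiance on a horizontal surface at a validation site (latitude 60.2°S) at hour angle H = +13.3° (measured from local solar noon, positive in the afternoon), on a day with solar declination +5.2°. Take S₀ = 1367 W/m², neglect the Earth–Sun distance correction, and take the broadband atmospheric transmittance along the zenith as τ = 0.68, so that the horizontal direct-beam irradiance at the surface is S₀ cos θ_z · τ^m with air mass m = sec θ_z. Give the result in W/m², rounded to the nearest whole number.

212 W/m²

With φ = -60.2°, δ = 5.2°, H = 13.30°: sin φ sin δ = -0.0786, cos φ cos δ cos H = 0.4817, so cos θ_z = 0.4031.
Air mass m = 1/cos θ_z = 1/0.4031 = 2.481; τ^m = 0.68^2.481 = 0.3841.
Surface direct beam = 1367 × 0.4031 × 0.3841 = 211.65 W/m².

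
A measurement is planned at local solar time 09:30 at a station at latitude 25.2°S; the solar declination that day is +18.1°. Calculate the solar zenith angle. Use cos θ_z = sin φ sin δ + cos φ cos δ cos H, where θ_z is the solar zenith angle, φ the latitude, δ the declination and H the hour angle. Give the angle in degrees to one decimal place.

56.6°

Hour angle H = 15° × (9.5 − 12) = -37.50°.
With φ = -25.2°, δ = 18.1°, H = -37.50°: sin φ sin δ = -0.1323, cos φ cos δ cos H = 0.6823, so cos θ_z = 0.5500.
θ_z = arccos(0.5500) = 56.63°.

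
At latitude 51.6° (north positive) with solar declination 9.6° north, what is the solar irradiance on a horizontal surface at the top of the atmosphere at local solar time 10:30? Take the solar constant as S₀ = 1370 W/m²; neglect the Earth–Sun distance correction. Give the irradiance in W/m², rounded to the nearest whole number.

Hour angle H = 15° × (10.5 − 12) = -22.50°.
cos θ_z = sin φ sin δ + cos φ cos δ cos H = (0.7837)(0.1668) + (0.6211)(0.9860)(0.9239) = 0.6965.
Top-of-atmosphere irradiance = S₀ cos θ_z = 1370 × 0.6965 = 954.21 W/m².

954 W/m²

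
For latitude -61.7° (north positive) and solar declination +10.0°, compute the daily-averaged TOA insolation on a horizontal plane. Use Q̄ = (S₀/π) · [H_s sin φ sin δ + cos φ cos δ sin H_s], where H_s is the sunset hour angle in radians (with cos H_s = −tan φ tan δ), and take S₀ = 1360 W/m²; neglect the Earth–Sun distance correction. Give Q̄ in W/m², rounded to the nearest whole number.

The sunset hour angle satisfies cos H_s = −tan φ tan δ = 0.3275, giving H_s = 70.88°. In radians, H_s = 1.2371.
H_s sin φ sin δ = 1.2371 × -0.8805 × 0.1736 = -0.1891.
cos φ cos δ sin H_s = 0.4741 × 0.9848 × 0.9448 = 0.4411.
Q̄ = (1360/π) × (-0.1891 + 0.4411) = 432.90 × 0.2520 = 109.09 W/m².

109 W/m²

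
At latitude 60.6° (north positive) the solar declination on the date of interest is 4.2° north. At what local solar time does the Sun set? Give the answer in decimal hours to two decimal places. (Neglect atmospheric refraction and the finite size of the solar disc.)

18.50 h

The sunset hour angle satisfies cos H_s = −tan φ tan δ = -0.1303, giving H_s = 97.49°.
Sunset is at 12 + H_s/15 = 12 + 6.499 = 18.499 h local solar time.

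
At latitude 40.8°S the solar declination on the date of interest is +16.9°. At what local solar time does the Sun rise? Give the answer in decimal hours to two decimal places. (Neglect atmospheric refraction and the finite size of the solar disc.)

cos H_s = −tan(-40.8°) · tan(16.9°) = 0.2623, so H_s = arccos(0.2623) = 74.79°.
Sunrise is at 12 − H_s/15 = 12 − 4.986 = 7.014 h local solar time.

7.01 h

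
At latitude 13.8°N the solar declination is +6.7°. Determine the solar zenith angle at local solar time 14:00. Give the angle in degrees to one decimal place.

Hour angle H = 15° × (14 − 12) = 30.00°.
cos θ_z = sin φ sin δ + cos φ cos δ cos H = (0.2385)(0.1167) + (0.9711)(0.9932)(0.8660) = 0.8631.
θ_z = arccos(0.8631) = 30.33°.

30.3°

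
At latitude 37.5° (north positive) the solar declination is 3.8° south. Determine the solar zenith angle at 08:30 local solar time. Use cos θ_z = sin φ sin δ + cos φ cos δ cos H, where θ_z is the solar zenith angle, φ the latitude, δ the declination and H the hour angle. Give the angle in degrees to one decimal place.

Hour angle H = 15° × (8.5 − 12) = -52.50°.
cos θ_z = sin φ sin δ + cos φ cos δ cos H = (0.6088)(-0.0663) + (0.7934)(0.9978)(0.6088) = 0.4416.
θ_z = arccos(0.4416) = 63.79°.

63.8°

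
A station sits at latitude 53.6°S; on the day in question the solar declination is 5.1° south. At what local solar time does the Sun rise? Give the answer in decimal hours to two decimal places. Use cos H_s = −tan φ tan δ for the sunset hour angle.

The sunset hour angle satisfies cos H_s = −tan φ tan δ = -0.1211, giving H_s = 96.96°.
Sunrise is at 12 − H_s/15 = 12 − 6.464 = 5.536 h local solar time.

5.54 h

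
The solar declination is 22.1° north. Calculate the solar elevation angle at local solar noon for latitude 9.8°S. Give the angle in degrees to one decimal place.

58.1°

At local solar noon the hour angle is zero, so the elevation is 90° − |φ − δ| = 90° − |-9.8° − (22.1°)| = 90° − 31.9° = 58.1°.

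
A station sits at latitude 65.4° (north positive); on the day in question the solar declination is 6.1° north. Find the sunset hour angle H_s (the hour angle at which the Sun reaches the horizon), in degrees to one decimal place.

−tan φ tan δ = −(2.1842)(0.1069) = -0.2335; H_s = arccos(-0.2335) = 103.50°.

103.5°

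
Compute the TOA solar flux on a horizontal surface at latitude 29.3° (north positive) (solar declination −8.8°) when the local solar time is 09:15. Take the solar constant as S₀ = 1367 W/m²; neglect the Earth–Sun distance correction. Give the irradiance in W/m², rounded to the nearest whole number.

783 W/m²

Hour angle H = 15° × (9.25 − 12) = -41.25°.
cos θ_z = sin φ sin δ + cos φ cos δ cos H = (0.4894)(-0.1530) + (0.8721)(0.9882)(0.7518) = 0.5730.
Top-of-atmosphere irradiance = S₀ cos θ_z = 1367 × 0.5730 = 783.29 W/m².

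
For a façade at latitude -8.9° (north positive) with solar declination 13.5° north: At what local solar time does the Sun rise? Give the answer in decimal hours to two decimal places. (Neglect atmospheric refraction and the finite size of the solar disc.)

The sunset hour angle satisfies cos H_s = −tan φ tan δ = 0.0376, giving H_s = 87.85°.
Sunrise is at 12 − H_s/15 = 12 − 5.857 = 6.143 h local solar time.

6.14 h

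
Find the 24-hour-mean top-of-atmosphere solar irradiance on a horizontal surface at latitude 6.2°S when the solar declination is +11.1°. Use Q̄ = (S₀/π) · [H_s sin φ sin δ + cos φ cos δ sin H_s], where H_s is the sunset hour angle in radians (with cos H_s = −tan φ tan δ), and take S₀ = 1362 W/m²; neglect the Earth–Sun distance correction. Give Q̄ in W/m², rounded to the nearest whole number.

cos H_s = −tan(-6.2°) · tan(11.1°) = 0.0213, so H_s = arccos(0.0213) = 88.78°. In radians, H_s = 1.5495.
H_s sin φ sin δ = 1.5495 × -0.1080 × 0.1925 = -0.0322.
cos φ cos δ sin H_s = 0.9942 × 0.9813 × 0.9998 = 0.9754.
Q̄ = (1362/π) × (-0.0322 + 0.9754) = 433.54 × 0.9432 = 408.91 W/m².

409 W/m²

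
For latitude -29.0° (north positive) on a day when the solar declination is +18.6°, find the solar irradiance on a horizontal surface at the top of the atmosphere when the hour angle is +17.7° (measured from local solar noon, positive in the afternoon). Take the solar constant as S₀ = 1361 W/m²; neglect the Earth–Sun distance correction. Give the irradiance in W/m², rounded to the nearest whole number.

With φ = -29.0°, δ = 18.6°, H = 17.70°: sin φ sin δ = -0.1546, cos φ cos δ cos H = 0.7897, so cos θ_z = 0.6351.
Top-of-atmosphere irradiance = S₀ cos θ_z = 1361 × 0.6351 = 864.37 W/m².

864 W/m²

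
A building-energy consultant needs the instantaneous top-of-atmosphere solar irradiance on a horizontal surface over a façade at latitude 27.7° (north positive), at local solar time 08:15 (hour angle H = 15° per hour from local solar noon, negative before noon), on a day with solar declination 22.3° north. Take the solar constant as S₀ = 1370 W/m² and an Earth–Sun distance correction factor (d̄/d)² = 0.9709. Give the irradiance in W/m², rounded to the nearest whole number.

Hour angle H = 15° × (8.25 − 12) = -56.25°.
cos θ_z = sin(27.7°) sin(22.3°) + cos(27.7°) cos(22.3°) cos(-56.25°) = 0.1764 + 0.4551 = 0.6315.
Top-of-atmosphere irradiance = S₀ (d̄/d)² cos θ_z = 1370 × 0.9709 × 0.6315 = 839.98 W/m².

840 W/m²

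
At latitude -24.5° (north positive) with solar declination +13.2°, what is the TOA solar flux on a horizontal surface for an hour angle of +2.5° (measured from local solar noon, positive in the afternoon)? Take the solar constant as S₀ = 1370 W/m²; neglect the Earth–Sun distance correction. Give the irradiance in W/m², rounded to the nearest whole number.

1083 W/m²

cos θ_z = sin φ sin δ + cos φ cos δ cos H = (-0.4147)(0.2284) + (0.9100)(0.9736)(0.9990) = 0.7904.
Top-of-atmosphere irradiance = S₀ cos θ_z = 1370 × 0.7904 = 1082.85 W/m².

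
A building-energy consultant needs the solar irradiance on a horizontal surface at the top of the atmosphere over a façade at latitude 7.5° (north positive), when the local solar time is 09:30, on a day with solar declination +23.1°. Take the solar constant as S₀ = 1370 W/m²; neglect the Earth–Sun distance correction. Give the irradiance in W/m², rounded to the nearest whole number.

Hour angle H = 15° × (9.5 − 12) = -37.50°.
With φ = 7.5°, δ = 23.1°, H = -37.50°: sin φ sin δ = 0.0512, cos φ cos δ cos H = 0.7235, so cos θ_z = 0.7747.
Top-of-atmosphere irradiance = S₀ cos θ_z = 1370 × 0.7747 = 1061.34 W/m².

1061 W/m²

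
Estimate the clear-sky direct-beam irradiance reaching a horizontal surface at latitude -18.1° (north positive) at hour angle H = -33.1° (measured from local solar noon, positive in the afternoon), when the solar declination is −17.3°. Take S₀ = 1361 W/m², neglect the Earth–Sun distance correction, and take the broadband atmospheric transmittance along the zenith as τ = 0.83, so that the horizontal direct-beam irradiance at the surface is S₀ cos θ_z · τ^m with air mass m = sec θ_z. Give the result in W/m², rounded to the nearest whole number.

933 W/m²

cos θ_z = sin φ sin δ + cos φ cos δ cos H = (-0.3107)(-0.2974) + (0.9505)(0.9548)(0.8377) = 0.8526.
Air mass m = 1/cos θ_z = 1/0.8526 = 1.173; τ^m = 0.83^1.173 = 0.8037.
Surface direct beam = 1361 × 0.8526 × 0.8037 = 932.60 W/m².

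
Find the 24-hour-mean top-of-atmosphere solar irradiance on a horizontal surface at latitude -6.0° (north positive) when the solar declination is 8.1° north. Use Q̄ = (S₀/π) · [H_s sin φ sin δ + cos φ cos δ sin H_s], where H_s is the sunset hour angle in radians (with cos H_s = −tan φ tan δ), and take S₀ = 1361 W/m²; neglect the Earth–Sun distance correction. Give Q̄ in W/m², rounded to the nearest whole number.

The sunset hour angle satisfies cos H_s = −tan φ tan δ = 0.0150, giving H_s = 89.14°. In radians, H_s = 1.5558.
H_s sin φ sin δ = 1.5558 × -0.1045 × 0.1409 = -0.0229.
cos φ cos δ sin H_s = 0.9945 × 0.9900 × 0.9999 = 0.9845.
Q̄ = (1361/π) × (-0.0229 + 0.9845) = 433.22 × 0.9616 = 416.58 W/m².

417 W/m²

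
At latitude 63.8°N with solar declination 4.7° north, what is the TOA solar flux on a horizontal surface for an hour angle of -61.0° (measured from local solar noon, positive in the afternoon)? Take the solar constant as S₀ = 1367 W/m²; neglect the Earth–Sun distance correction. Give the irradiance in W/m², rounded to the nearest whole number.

392 W/m²

cos θ_z = sin(63.8°) sin(4.7°) + cos(63.8°) cos(4.7°) cos(-61.00°) = 0.0735 + 0.2133 = 0.2868.
Top-of-atmosphere irradiance = S₀ cos θ_z = 1367 × 0.2868 = 392.06 W/m².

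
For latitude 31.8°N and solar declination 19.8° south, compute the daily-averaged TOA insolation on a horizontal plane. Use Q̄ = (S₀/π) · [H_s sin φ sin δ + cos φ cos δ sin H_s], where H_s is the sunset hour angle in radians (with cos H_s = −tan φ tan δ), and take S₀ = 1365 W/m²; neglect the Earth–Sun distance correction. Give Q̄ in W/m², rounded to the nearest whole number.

−tan φ tan δ = −(0.6200)(-0.3600) = 0.2232; H_s = arccos(0.2232) = 77.10°. In radians, H_s = 1.3456.
H_s sin φ sin δ = 1.3456 × 0.5270 × -0.3387 = -0.2402.
cos φ cos δ sin H_s = 0.8499 × 0.9409 × 0.9748 = 0.7795.
Q̄ = (1365/π) × (-0.2402 + 0.7795) = 434.49 × 0.5393 = 234.32 W/m².

234 W/m²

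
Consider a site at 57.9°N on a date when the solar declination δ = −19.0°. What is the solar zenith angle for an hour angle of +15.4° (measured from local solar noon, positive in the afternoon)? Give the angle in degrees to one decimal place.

78.0°

With φ = 57.9°, δ = -19.0°, H = 15.40°: sin φ sin δ = -0.2758, cos φ cos δ cos H = 0.4844, so cos θ_z = 0.2086.
θ_z = arccos(0.2086) = 77.96°.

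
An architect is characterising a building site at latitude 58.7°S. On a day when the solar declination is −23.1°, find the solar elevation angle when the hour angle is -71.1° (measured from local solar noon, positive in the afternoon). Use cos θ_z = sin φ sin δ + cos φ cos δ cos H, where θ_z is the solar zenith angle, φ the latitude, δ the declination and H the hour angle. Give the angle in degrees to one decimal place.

29.3°

With φ = -58.7°, δ = -23.1°, H = -71.10°: sin φ sin δ = 0.3352, cos φ cos δ cos H = 0.1548, so cos θ_z = 0.4900.
θ_z = arccos(0.4900) = 60.66°, so the elevation is 90° − 60.66° = 29.34°.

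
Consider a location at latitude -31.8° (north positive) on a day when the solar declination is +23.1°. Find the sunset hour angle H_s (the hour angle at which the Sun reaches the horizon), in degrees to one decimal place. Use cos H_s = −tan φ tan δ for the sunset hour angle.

−tan φ tan δ = −(-0.6200)(0.4265) = 0.2644; H_s = arccos(0.2644) = 74.67°.

74.7°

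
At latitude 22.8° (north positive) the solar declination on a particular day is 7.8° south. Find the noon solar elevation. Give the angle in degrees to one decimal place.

59.4°

At local solar noon the hour angle is zero, so the elevation is 90° − |φ − δ| = 90° − |22.8° − (-7.8°)| = 90° − 30.6° = 59.4°.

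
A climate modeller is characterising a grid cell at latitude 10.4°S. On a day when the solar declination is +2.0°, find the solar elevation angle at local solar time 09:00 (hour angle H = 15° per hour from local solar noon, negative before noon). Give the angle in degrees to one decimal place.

43.5°

Hour angle H = 15° × (9 − 12) = -45.00°.
With φ = -10.4°, δ = 2.0°, H = -45.00°: sin φ sin δ = -0.0063, cos φ cos δ cos H = 0.6951, so cos θ_z = 0.6888.
θ_z = arccos(0.6888) = 46.46°, so the elevation is 90° − 46.46° = 43.54°.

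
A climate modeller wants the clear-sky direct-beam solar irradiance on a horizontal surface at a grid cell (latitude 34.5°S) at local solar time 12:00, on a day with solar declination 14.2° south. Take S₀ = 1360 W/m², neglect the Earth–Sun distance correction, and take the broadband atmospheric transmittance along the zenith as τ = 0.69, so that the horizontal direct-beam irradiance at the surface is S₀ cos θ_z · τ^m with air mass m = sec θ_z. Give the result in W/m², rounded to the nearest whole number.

859 W/m²

Hour angle H = 15° × (12 − 12) = 0.00°.
With φ = -34.5°, δ = -14.2°, H = 0.00°: sin φ sin δ = 0.1389, cos φ cos δ cos H = 0.7989, so cos θ_z = 0.9378.
Air mass m = 1/cos θ_z = 1/0.9378 = 1.066; τ^m = 0.69^1.066 = 0.6733.
Surface direct beam = 1360 × 0.9378 × 0.6733 = 858.73 W/m².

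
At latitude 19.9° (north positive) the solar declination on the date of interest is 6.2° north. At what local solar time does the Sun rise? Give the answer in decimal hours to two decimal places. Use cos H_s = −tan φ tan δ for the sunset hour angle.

5.85 h

The sunset hour angle satisfies cos H_s = −tan φ tan δ = -0.0393, giving H_s = 92.25°.
Sunrise is at 12 − H_s/15 = 12 − 6.150 = 5.850 h local solar time.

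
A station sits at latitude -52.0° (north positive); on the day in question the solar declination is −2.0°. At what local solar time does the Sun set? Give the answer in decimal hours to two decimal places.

−tan φ tan δ = −(-1.2799)(-0.0349) = -0.0447; H_s = arccos(-0.0447) = 92.56°.
Sunset is at 12 + H_s/15 = 12 + 6.171 = 18.171 h local solar time.

18.17 h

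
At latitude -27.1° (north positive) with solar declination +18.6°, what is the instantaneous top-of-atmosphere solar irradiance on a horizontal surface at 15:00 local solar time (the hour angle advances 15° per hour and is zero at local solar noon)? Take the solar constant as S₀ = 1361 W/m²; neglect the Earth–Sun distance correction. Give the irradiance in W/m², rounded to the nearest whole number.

614 W/m²

Hour angle H = 15° × (15 − 12) = 45.00°.
cos θ_z = sin(-27.1°) sin(18.6°) + cos(-27.1°) cos(18.6°) cos(45.00°) = -0.1453 + 0.5966 = 0.4513.
Top-of-atmosphere irradiance = S₀ cos θ_z = 1361 × 0.4513 = 614.22 W/m².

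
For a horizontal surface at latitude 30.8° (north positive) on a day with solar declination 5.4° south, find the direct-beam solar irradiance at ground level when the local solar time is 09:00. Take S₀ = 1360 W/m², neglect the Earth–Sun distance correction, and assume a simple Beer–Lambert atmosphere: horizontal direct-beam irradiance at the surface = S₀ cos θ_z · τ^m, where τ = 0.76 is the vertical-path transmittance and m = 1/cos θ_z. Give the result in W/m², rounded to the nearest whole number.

462 W/m²

Hour angle H = 15° × (9 − 12) = -45.00°.
cos θ_z = sin φ sin δ + cos φ cos δ cos H = (0.5120)(-0.0941) + (0.8590)(0.9956)(0.7071) = 0.5565.
Air mass m = 1/cos θ_z = 1/0.5565 = 1.797; τ^m = 0.76^1.797 = 0.6107.
Surface direct beam = 1360 × 0.5565 × 0.6107 = 462.20 W/m².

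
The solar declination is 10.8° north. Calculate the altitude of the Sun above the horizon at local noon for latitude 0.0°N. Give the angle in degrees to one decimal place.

79.2°

At local solar noon the hour angle is zero, so the elevation is 90° − |φ − δ| = 90° − |0.0° − (10.8°)| = 90° − 10.8° = 79.2°.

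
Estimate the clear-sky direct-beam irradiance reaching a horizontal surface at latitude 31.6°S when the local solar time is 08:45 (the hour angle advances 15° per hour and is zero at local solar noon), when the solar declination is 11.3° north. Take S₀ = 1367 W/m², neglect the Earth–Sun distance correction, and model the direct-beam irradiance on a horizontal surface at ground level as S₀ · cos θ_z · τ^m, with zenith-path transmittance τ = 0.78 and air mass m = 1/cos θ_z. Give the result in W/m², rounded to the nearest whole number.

Hour angle H = 15° × (8.75 − 12) = -48.75°.
cos θ_z = sin(-31.6°) sin(11.3°) + cos(-31.6°) cos(11.3°) cos(-48.75°) = -0.1027 + 0.5507 = 0.4480.
Air mass m = 1/cos θ_z = 1/0.4480 = 2.232; τ^m = 0.78^2.232 = 0.5743.
Surface direct beam = 1367 × 0.4480 × 0.5743 = 351.71 W/m².

352 W/m²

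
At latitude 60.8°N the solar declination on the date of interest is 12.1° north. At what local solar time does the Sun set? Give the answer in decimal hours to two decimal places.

19.50 h

The sunset hour angle satisfies cos H_s = −tan φ tan δ = -0.3836, giving H_s = 112.56°.
Sunset is at 12 + H_s/15 = 12 + 7.504 = 19.504 h local solar time.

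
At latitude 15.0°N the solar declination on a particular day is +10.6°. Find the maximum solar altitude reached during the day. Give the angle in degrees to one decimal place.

85.6°

At local solar noon the hour angle is zero, so the elevation is 90° − |φ − δ| = 90° − |15.0° − (10.6°)| = 90° − 4.4° = 85.6°.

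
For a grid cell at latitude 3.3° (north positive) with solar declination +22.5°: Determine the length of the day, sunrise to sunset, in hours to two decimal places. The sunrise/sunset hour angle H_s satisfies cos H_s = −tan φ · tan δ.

12.18 hours

−tan φ tan δ = −(0.0577)(0.4142) = -0.0239; H_s = arccos(-0.0239) = 91.37°.
Day length = 2 H_s / 15° h⁻¹ = 182.74° / 15 = 12.183 h.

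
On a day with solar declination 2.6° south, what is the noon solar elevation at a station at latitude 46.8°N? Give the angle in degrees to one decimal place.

At local solar noon the hour angle is zero, so the elevation is 90° − |φ − δ| = 90° − |46.8° − (-2.6°)| = 90° − 49.4° = 40.6°.

40.6°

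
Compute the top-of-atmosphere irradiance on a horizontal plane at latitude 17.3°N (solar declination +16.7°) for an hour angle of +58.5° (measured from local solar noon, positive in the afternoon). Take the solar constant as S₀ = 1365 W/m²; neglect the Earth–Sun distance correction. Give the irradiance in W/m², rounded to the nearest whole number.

769 W/m²

With φ = 17.3°, δ = 16.7°, H = 58.50°: sin φ sin δ = 0.0855, cos φ cos δ cos H = 0.4778, so cos θ_z = 0.5633.
Top-of-atmosphere irradiance = S₀ cos θ_z = 1365 × 0.5633 = 768.90 W/m².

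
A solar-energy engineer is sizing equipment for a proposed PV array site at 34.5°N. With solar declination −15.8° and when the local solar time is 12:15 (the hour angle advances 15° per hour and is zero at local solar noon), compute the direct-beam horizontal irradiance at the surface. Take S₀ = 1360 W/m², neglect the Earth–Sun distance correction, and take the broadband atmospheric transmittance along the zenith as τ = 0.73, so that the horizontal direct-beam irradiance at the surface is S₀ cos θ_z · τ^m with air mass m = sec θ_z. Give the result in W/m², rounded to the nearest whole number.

529 W/m²

Hour angle H = 15° × (12.25 − 12) = 3.75°.
cos θ_z = sin φ sin δ + cos φ cos δ cos H = (0.5664)(-0.2723) + (0.8241)(0.9622)(0.9979) = 0.6371.
Air mass m = 1/cos θ_z = 1/0.6371 = 1.570; τ^m = 0.73^1.570 = 0.6101.
Surface direct beam = 1360 × 0.6371 × 0.6101 = 528.62 W/m².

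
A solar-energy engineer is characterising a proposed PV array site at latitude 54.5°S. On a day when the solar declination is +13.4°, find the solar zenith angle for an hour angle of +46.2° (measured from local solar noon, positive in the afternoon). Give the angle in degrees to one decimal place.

78.3°

cos θ_z = sin(-54.5°) sin(13.4°) + cos(-54.5°) cos(13.4°) cos(46.20°) = -0.1887 + 0.3910 = 0.2023.
θ_z = arccos(0.2023) = 78.33°.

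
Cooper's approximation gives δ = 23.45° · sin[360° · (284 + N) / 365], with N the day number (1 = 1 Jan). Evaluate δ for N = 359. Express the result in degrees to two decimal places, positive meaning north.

360 × (284 + 359) / 365 = 634.192°; sin(634.192°) = -0.9973.
δ = 23.45 × -0.9973 = -23.387° ≈ -23.39°.

-23.39°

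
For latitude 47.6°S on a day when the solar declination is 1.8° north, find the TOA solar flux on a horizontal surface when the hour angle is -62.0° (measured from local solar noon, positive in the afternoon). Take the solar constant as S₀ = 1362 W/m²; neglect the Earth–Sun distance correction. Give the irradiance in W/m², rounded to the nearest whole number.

399 W/m²

cos θ_z = sin(-47.6°) sin(1.8°) + cos(-47.6°) cos(1.8°) cos(-62.00°) = -0.0232 + 0.3164 = 0.2932.
Top-of-atmosphere irradiance = S₀ cos θ_z = 1362 × 0.2932 = 399.34 W/m².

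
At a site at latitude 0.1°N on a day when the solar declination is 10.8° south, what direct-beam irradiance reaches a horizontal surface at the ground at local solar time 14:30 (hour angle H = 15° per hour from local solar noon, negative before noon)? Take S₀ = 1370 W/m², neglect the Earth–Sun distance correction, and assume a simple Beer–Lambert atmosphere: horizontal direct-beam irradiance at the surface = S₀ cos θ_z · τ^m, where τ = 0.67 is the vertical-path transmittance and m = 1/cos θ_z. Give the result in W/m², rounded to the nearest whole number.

638 W/m²

Hour angle H = 15° × (14.5 − 12) = 37.50°.
With φ = 0.1°, δ = -10.8°, H = 37.50°: sin φ sin δ = -0.0003, cos φ cos δ cos H = 0.7793, so cos θ_z = 0.7790.
Air mass m = 1/cos θ_z = 1/0.7790 = 1.284; τ^m = 0.67^1.284 = 0.5980.
Surface direct beam = 1370 × 0.7790 × 0.5980 = 638.20 W/m².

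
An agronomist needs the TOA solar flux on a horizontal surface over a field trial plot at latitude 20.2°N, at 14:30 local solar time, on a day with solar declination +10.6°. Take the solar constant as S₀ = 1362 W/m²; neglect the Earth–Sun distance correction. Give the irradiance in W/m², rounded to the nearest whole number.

Hour angle H = 15° × (14.5 − 12) = 37.50°.
cos θ_z = sin φ sin δ + cos φ cos δ cos H = (0.3453)(0.1840) + (0.9385)(0.9829)(0.7934) = 0.7954.
Top-of-atmosphere irradiance = S₀ cos θ_z = 1362 × 0.7954 = 1083.33 W/m².

1083 W/m²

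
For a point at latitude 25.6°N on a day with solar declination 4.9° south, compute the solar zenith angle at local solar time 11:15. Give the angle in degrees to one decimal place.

32.4°

Hour angle H = 15° × (11.25 − 12) = -11.25°.
With φ = 25.6°, δ = -4.9°, H = -11.25°: sin φ sin δ = -0.0369, cos φ cos δ cos H = 0.8813, so cos θ_z = 0.8444.
θ_z = arccos(0.8444) = 32.39°.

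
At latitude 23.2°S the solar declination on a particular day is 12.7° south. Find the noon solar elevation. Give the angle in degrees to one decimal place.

79.5°

At local solar noon the hour angle is zero, so the elevation is 90° − |φ − δ| = 90° − |-23.2° − (-12.7°)| = 90° − 10.5° = 79.5°.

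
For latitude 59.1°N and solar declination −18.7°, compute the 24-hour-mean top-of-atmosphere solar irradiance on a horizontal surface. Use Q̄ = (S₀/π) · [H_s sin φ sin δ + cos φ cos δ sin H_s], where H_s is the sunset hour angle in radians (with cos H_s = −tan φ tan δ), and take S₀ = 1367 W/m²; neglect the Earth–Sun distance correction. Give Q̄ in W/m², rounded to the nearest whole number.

58 W/m²

The sunset hour angle satisfies cos H_s = −tan φ tan δ = 0.5656, giving H_s = 55.56°. In radians, H_s = 0.9697.
H_s sin φ sin δ = 0.9697 × 0.8581 × -0.3206 = -0.2668.
cos φ cos δ sin H_s = 0.5135 × 0.9472 × 0.8247 = 0.4011.
Q̄ = (1367/π) × (-0.2668 + 0.4011) = 435.13 × 0.1343 = 58.44 W/m².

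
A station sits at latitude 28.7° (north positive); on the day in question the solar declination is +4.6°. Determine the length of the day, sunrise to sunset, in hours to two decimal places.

cos H_s = −tan(28.7°) · tan(4.6°) = -0.0440, so H_s = arccos(-0.0440) = 92.52°.
Day length = 2 H_s / 15° h⁻¹ = 185.04° / 15 = 12.336 h.

12.34 hours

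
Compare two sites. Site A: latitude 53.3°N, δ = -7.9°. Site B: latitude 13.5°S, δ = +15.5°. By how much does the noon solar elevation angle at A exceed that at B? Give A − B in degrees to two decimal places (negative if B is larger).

A: 90° − |53.3 − (-7.9)| = 28.80°.
B: 90° − |-13.5 − (15.5)| = 61.00°.
A − B = 28.80 − 61.00 = -32.20°.

-32.20°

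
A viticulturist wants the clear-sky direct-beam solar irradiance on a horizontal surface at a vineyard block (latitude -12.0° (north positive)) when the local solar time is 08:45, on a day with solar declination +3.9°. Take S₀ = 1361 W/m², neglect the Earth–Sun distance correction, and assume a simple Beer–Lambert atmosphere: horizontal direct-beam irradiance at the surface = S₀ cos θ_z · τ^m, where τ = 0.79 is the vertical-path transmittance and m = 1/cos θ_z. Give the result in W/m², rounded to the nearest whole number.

589 W/m²

Hour angle H = 15° × (8.75 − 12) = -48.75°.
cos θ_z = sin φ sin δ + cos φ cos δ cos H = (-0.2079)(0.0680) + (0.9781)(0.9977)(0.6593) = 0.6292.
Air mass m = 1/cos θ_z = 1/0.6292 = 1.589; τ^m = 0.79^1.589 = 0.6876.
Surface direct beam = 1361 × 0.6292 × 0.6876 = 588.82 W/m².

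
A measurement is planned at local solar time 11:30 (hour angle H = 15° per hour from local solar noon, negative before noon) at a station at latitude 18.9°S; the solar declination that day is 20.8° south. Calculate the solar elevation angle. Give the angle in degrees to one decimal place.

Hour angle H = 15° × (11.5 − 12) = -7.50°.
cos θ_z = sin φ sin δ + cos φ cos δ cos H = (-0.3239)(-0.3551) + (0.9461)(0.9348)(0.9914) = 0.9918.
θ_z = arccos(0.9918) = 7.34°, so the elevation is 90° − 7.34° = 82.66°.

82.7°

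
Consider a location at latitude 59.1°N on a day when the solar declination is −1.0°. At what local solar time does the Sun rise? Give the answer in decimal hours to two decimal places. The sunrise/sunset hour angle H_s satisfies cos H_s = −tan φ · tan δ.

6.11 h

cos H_s = −tan(59.1°) · tan(-1.0°) = 0.0292, so H_s = arccos(0.0292) = 88.33°.
Sunrise is at 12 − H_s/15 = 12 − 5.889 = 6.111 h local solar time.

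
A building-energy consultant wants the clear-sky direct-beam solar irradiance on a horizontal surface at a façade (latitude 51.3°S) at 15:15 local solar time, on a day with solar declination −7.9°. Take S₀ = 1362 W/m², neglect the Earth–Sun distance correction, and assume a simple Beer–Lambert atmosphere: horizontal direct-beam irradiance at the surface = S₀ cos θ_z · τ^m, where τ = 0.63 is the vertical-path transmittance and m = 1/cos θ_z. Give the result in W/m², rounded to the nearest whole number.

287 W/m²

Hour angle H = 15° × (15.25 − 12) = 48.75°.
With φ = -51.3°, δ = -7.9°, H = 48.75°: sin φ sin δ = 0.1073, cos φ cos δ cos H = 0.4083, so cos θ_z = 0.5156.
Air mass m = 1/cos θ_z = 1/0.5156 = 1.939; τ^m = 0.63^1.939 = 0.4082.
Surface direct beam = 1362 × 0.5156 × 0.4082 = 286.66 W/m².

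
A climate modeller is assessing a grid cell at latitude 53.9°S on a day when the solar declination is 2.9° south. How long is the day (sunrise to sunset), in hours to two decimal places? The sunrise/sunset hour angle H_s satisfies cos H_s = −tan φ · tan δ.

12.53 hours

The sunset hour angle satisfies cos H_s = −tan φ tan δ = -0.0695, giving H_s = 93.99°.
Day length = 2 H_s / 15° h⁻¹ = 187.98° / 15 = 12.532 h.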